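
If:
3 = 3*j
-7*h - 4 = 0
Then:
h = -4/7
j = 1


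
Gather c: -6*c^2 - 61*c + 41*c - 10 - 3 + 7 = -6*c^2 - 20*c - 6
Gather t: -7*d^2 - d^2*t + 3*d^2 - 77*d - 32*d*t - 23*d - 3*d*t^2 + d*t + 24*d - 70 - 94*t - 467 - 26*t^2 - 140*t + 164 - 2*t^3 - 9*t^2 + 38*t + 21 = -4*d^2 - 76*d - 2*t^3 + t^2*(-3*d - 35) + t*(-d^2 - 31*d - 196) - 352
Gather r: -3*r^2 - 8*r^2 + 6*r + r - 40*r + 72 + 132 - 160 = -11*r^2 - 33*r + 44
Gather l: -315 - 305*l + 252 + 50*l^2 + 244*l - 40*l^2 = 10*l^2 - 61*l - 63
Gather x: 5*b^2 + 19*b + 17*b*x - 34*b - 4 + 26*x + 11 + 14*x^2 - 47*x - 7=5*b^2 - 15*b + 14*x^2 + x*(17*b - 21)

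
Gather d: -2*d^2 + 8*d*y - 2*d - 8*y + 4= -2*d^2 + d*(8*y - 2) - 8*y + 4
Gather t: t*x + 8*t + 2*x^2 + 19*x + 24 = t*(x + 8) + 2*x^2 + 19*x + 24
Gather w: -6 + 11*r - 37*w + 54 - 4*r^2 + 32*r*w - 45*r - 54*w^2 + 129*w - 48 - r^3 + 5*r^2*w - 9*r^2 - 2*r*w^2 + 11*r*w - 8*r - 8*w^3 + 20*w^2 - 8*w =-r^3 - 13*r^2 - 42*r - 8*w^3 + w^2*(-2*r - 34) + w*(5*r^2 + 43*r + 84)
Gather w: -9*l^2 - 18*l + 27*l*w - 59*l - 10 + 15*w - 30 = -9*l^2 - 77*l + w*(27*l + 15) - 40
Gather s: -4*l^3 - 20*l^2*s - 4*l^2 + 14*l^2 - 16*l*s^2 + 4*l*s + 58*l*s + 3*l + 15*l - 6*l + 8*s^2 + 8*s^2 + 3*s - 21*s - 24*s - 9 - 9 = -4*l^3 + 10*l^2 + 12*l + s^2*(16 - 16*l) + s*(-20*l^2 + 62*l - 42) - 18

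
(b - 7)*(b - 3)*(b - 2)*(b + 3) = b^4 - 9*b^3 + 5*b^2 + 81*b - 126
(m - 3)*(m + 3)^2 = m^3 + 3*m^2 - 9*m - 27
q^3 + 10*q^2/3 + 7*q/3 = q*(q + 1)*(q + 7/3)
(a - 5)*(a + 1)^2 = a^3 - 3*a^2 - 9*a - 5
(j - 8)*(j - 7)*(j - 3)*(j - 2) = j^4 - 20*j^3 + 137*j^2 - 370*j + 336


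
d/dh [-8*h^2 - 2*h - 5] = -16*h - 2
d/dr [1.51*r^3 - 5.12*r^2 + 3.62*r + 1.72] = 4.53*r^2 - 10.24*r + 3.62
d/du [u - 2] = 1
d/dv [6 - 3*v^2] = -6*v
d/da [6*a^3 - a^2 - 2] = 2*a*(9*a - 1)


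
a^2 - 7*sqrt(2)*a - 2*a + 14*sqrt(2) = (a - 2)*(a - 7*sqrt(2))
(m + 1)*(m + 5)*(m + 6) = m^3 + 12*m^2 + 41*m + 30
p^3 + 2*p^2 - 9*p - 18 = (p - 3)*(p + 2)*(p + 3)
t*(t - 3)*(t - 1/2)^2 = t^4 - 4*t^3 + 13*t^2/4 - 3*t/4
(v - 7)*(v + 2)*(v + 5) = v^3 - 39*v - 70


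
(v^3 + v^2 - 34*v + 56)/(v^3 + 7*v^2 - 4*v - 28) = (v - 4)/(v + 2)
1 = 1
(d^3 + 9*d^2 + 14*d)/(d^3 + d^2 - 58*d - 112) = d/(d - 8)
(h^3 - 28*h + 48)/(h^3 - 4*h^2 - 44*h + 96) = (h - 4)/(h - 8)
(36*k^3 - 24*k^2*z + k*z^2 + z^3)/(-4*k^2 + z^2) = (-18*k^2 + 3*k*z + z^2)/(2*k + z)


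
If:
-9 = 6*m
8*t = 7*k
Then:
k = 8*t/7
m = -3/2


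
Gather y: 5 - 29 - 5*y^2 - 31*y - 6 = -5*y^2 - 31*y - 30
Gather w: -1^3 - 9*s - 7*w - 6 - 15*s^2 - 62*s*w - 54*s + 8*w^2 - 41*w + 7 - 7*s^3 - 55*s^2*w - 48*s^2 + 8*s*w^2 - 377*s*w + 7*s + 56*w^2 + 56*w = -7*s^3 - 63*s^2 - 56*s + w^2*(8*s + 64) + w*(-55*s^2 - 439*s + 8)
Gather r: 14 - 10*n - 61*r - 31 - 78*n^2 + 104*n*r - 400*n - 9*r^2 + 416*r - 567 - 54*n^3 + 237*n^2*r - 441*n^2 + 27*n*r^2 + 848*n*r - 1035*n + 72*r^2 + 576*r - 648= -54*n^3 - 519*n^2 - 1445*n + r^2*(27*n + 63) + r*(237*n^2 + 952*n + 931) - 1232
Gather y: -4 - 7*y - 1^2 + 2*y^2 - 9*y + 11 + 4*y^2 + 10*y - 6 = 6*y^2 - 6*y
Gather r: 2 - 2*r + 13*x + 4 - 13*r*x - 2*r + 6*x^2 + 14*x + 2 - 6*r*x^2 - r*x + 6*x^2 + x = r*(-6*x^2 - 14*x - 4) + 12*x^2 + 28*x + 8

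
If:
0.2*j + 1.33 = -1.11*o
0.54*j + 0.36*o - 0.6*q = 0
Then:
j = 1.26279863481229*q + 0.907849829351536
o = -0.227531285551763*q - 1.3617747440273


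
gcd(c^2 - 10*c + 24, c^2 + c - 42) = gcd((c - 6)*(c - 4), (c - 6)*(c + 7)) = c - 6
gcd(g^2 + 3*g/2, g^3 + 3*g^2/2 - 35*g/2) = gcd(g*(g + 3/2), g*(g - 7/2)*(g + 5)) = g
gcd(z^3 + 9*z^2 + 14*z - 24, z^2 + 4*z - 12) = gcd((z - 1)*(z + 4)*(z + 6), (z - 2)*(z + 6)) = z + 6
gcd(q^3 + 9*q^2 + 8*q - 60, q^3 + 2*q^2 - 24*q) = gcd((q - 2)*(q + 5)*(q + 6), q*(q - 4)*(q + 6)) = q + 6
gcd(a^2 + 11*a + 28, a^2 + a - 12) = a + 4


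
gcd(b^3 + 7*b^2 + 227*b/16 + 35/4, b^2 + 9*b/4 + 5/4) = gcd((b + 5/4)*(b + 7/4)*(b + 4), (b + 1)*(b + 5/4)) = b + 5/4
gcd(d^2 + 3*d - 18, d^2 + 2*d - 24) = d + 6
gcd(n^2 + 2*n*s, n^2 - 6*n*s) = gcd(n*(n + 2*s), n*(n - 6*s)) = n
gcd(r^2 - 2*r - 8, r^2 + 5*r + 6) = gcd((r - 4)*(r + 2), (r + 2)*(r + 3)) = r + 2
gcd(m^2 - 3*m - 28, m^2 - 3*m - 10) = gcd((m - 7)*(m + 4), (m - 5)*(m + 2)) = 1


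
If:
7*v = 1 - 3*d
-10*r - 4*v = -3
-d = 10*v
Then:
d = 10/23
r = 73/230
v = -1/23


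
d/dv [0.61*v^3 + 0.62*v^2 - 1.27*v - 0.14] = 1.83*v^2 + 1.24*v - 1.27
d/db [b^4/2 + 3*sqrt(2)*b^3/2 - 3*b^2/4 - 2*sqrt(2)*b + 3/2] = 2*b^3 + 9*sqrt(2)*b^2/2 - 3*b/2 - 2*sqrt(2)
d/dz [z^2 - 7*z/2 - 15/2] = 2*z - 7/2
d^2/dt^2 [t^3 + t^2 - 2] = 6*t + 2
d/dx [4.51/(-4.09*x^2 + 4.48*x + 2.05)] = (36.8918*x - 20.2048)/(-4.09*x^2 + 4.48*x + 2.05)^2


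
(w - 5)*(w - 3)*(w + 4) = w^3 - 4*w^2 - 17*w + 60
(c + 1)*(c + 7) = c^2 + 8*c + 7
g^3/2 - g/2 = g*(g/2 + 1/2)*(g - 1)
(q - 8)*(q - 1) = q^2 - 9*q + 8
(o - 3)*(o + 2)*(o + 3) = o^3 + 2*o^2 - 9*o - 18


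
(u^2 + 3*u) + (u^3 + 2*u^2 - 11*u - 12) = u^3 + 3*u^2 - 8*u - 12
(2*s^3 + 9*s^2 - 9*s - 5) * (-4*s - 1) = -8*s^4 - 38*s^3 + 27*s^2 + 29*s + 5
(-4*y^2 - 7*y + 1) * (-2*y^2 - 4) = 8*y^4 + 14*y^3 + 14*y^2 + 28*y - 4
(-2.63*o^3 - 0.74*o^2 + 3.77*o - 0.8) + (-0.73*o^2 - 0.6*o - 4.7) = -2.63*o^3 - 1.47*o^2 + 3.17*o - 5.5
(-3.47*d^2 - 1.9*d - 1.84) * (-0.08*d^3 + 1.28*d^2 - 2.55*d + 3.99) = 0.2776*d^5 - 4.2896*d^4 + 6.5637*d^3 - 11.3555*d^2 - 2.889*d - 7.3416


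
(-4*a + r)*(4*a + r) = -16*a^2 + r^2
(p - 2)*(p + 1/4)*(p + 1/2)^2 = p^4 - 3*p^3/4 - 2*p^2 - 15*p/16 - 1/8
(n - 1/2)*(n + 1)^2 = n^3 + 3*n^2/2 - 1/2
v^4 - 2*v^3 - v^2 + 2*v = v*(v - 2)*(v - 1)*(v + 1)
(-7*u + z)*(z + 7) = -7*u*z - 49*u + z^2 + 7*z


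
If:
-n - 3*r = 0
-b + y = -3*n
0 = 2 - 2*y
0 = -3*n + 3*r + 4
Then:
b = 4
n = 1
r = -1/3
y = 1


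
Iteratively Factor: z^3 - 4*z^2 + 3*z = (z)*(z^2 - 4*z + 3) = z*(z - 1)*(z - 3)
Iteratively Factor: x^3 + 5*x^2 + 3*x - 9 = (x - 1)*(x^2 + 6*x + 9) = (x - 1)*(x + 3)*(x + 3)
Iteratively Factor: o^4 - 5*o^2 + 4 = (o + 1)*(o^3 - o^2 - 4*o + 4) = (o - 2)*(o + 1)*(o^2 + o - 2) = (o - 2)*(o + 1)*(o + 2)*(o - 1)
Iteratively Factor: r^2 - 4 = (r + 2)*(r - 2)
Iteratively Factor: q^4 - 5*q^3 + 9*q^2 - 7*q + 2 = (q - 1)*(q^3 - 4*q^2 + 5*q - 2) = (q - 2)*(q - 1)*(q^2 - 2*q + 1) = (q - 2)*(q - 1)^2*(q - 1)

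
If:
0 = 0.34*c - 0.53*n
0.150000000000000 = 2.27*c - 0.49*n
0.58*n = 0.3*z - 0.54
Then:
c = 0.08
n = 0.05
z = 1.90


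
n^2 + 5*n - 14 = (n - 2)*(n + 7)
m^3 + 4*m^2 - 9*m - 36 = (m - 3)*(m + 3)*(m + 4)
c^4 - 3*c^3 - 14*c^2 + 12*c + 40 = (c - 5)*(c - 2)*(c + 2)^2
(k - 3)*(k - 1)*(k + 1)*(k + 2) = k^4 - k^3 - 7*k^2 + k + 6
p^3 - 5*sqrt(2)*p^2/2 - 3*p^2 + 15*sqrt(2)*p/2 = p*(p - 3)*(p - 5*sqrt(2)/2)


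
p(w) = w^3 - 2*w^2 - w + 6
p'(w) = 3*w^2 - 4*w - 1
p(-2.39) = -16.69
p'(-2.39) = 25.70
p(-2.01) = -8.19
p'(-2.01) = 19.16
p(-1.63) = -2.01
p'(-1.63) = 13.49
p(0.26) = 5.62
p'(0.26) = -1.84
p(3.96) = 32.78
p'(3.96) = 30.20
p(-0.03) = 6.03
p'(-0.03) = -0.88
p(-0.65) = 5.53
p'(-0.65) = 2.87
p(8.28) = 428.27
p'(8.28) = 171.56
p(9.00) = 564.00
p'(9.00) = 206.00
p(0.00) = 6.00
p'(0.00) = -1.00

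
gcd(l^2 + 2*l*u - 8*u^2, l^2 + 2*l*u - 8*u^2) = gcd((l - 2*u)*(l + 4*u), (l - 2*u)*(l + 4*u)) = -l^2 - 2*l*u + 8*u^2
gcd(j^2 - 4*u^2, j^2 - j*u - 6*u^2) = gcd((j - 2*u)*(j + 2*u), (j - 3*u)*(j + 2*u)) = j + 2*u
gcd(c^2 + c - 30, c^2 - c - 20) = c - 5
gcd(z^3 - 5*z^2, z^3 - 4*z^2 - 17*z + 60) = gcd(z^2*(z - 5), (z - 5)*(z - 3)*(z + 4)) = z - 5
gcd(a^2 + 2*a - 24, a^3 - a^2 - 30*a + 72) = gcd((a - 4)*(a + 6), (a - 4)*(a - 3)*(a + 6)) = a^2 + 2*a - 24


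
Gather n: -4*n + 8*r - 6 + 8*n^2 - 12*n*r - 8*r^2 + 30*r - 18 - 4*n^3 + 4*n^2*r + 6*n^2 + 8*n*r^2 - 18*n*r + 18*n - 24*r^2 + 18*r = -4*n^3 + n^2*(4*r + 14) + n*(8*r^2 - 30*r + 14) - 32*r^2 + 56*r - 24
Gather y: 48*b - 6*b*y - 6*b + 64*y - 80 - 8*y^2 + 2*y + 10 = 42*b - 8*y^2 + y*(66 - 6*b) - 70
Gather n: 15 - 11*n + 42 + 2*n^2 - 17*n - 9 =2*n^2 - 28*n + 48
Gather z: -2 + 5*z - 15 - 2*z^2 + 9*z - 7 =-2*z^2 + 14*z - 24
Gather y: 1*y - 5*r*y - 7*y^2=-7*y^2 + y*(1 - 5*r)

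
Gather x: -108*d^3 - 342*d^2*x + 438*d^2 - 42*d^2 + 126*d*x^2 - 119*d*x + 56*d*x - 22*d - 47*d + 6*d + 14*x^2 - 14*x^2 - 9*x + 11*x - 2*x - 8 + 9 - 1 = -108*d^3 + 396*d^2 + 126*d*x^2 - 63*d + x*(-342*d^2 - 63*d)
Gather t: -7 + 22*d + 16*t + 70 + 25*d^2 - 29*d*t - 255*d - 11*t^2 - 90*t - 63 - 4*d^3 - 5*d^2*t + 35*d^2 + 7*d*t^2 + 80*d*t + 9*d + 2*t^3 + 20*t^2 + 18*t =-4*d^3 + 60*d^2 - 224*d + 2*t^3 + t^2*(7*d + 9) + t*(-5*d^2 + 51*d - 56)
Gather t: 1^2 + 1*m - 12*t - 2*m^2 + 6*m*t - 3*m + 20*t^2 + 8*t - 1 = -2*m^2 - 2*m + 20*t^2 + t*(6*m - 4)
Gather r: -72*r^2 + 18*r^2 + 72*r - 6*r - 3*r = -54*r^2 + 63*r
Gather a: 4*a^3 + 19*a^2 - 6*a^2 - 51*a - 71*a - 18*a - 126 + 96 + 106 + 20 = 4*a^3 + 13*a^2 - 140*a + 96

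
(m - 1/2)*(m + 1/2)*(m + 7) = m^3 + 7*m^2 - m/4 - 7/4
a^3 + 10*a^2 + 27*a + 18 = (a + 1)*(a + 3)*(a + 6)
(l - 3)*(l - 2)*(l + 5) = l^3 - 19*l + 30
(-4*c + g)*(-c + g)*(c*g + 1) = 4*c^3*g - 5*c^2*g^2 + 4*c^2 + c*g^3 - 5*c*g + g^2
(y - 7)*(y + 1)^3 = y^4 - 4*y^3 - 18*y^2 - 20*y - 7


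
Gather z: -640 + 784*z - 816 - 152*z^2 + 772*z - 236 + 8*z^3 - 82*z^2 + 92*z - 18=8*z^3 - 234*z^2 + 1648*z - 1710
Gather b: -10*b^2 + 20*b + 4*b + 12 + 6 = -10*b^2 + 24*b + 18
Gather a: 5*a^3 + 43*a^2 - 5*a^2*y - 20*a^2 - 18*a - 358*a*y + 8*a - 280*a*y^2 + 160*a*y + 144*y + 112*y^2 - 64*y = 5*a^3 + a^2*(23 - 5*y) + a*(-280*y^2 - 198*y - 10) + 112*y^2 + 80*y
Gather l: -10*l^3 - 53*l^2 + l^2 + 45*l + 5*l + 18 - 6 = -10*l^3 - 52*l^2 + 50*l + 12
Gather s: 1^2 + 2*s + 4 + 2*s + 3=4*s + 8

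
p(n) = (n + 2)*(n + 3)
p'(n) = 2*n + 5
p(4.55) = 49.45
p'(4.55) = 14.10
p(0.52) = 8.87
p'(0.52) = 6.04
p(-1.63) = 0.51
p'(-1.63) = 1.74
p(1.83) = 18.50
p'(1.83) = 8.66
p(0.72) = 10.12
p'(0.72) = 6.44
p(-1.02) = 1.94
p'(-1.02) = 2.96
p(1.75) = 17.81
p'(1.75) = 8.50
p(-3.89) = 1.68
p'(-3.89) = -2.78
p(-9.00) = 42.00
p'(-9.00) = -13.00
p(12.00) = 210.00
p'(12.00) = 29.00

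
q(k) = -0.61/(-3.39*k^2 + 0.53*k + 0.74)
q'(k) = -0.61*(6.78*k - 0.53)/(-3.39*k^2 + 0.53*k + 0.74)^2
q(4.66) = 0.01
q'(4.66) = -0.00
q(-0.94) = 0.22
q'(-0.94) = 0.56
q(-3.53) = 0.01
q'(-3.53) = 0.01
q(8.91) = 0.00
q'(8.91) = -0.00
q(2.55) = 0.03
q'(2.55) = -0.03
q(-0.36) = -5.55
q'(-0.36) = 150.16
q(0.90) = 0.40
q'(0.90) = -1.45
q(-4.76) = 0.01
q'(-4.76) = 0.00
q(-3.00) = 0.02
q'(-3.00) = 0.01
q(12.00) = 0.00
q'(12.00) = -0.00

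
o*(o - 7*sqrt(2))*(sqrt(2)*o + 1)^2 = 2*o^4 - 12*sqrt(2)*o^3 - 27*o^2 - 7*sqrt(2)*o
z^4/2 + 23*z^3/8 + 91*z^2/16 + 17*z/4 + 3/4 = (z/2 + 1)*(z + 1/4)*(z + 3/2)*(z + 2)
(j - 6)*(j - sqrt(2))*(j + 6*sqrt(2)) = j^3 - 6*j^2 + 5*sqrt(2)*j^2 - 30*sqrt(2)*j - 12*j + 72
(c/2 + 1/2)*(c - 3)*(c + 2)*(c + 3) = c^4/2 + 3*c^3/2 - 7*c^2/2 - 27*c/2 - 9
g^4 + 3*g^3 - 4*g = g*(g - 1)*(g + 2)^2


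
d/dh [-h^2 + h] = 1 - 2*h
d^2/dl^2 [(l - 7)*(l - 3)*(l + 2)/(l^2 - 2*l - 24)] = 2*(13*l^3 - 306*l^2 + 1548*l - 3480)/(l^6 - 6*l^5 - 60*l^4 + 280*l^3 + 1440*l^2 - 3456*l - 13824)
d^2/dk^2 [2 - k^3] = -6*k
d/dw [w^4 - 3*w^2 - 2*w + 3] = 4*w^3 - 6*w - 2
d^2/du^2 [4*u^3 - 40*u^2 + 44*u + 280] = 24*u - 80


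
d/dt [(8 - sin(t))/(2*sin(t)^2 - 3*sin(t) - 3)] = (-32*sin(t) - cos(2*t) + 28)*cos(t)/(3*sin(t) + cos(2*t) + 2)^2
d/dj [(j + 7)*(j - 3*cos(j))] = j + (j + 7)*(3*sin(j) + 1) - 3*cos(j)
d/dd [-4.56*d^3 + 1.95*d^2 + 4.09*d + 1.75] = -13.68*d^2 + 3.9*d + 4.09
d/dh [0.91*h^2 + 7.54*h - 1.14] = 1.82*h + 7.54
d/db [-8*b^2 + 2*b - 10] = 2 - 16*b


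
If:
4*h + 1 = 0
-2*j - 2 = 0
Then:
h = -1/4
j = -1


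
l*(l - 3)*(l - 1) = l^3 - 4*l^2 + 3*l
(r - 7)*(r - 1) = r^2 - 8*r + 7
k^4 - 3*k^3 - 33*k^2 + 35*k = k*(k - 7)*(k - 1)*(k + 5)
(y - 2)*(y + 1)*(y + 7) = y^3 + 6*y^2 - 9*y - 14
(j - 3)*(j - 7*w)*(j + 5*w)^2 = j^4 + 3*j^3*w - 3*j^3 - 45*j^2*w^2 - 9*j^2*w - 175*j*w^3 + 135*j*w^2 + 525*w^3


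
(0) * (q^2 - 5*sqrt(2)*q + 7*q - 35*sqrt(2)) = 0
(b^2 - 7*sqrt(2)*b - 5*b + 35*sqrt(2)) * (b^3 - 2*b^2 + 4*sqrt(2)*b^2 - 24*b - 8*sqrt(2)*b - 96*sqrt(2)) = b^5 - 7*b^4 - 3*sqrt(2)*b^4 - 70*b^3 + 21*sqrt(2)*b^3 + 42*sqrt(2)*b^2 + 512*b^2 - 360*sqrt(2)*b + 784*b - 6720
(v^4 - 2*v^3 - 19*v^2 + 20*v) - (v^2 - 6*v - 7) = v^4 - 2*v^3 - 20*v^2 + 26*v + 7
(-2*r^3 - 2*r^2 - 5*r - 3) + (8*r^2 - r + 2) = -2*r^3 + 6*r^2 - 6*r - 1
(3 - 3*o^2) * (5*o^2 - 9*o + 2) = -15*o^4 + 27*o^3 + 9*o^2 - 27*o + 6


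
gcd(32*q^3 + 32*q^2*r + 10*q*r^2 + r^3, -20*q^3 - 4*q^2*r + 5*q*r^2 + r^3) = 2*q + r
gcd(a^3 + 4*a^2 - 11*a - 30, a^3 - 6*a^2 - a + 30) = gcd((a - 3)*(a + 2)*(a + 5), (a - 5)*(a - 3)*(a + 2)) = a^2 - a - 6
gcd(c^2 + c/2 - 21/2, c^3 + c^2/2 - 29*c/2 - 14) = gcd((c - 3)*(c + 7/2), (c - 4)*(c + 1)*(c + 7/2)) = c + 7/2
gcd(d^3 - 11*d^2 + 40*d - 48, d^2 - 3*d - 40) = 1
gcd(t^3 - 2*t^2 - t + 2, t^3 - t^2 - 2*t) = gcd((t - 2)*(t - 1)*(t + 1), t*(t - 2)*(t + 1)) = t^2 - t - 2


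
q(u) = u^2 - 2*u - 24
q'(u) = 2*u - 2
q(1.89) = -24.21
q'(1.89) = 1.78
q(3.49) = -18.80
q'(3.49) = 4.98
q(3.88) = -16.71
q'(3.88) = 5.76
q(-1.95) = -16.30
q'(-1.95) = -5.90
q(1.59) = -24.65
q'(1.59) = 1.18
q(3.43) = -19.10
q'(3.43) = 4.86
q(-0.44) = -22.93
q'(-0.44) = -2.88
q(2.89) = -21.43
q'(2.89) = 3.78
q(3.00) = -21.00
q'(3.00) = 4.00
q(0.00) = -24.00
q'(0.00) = -2.00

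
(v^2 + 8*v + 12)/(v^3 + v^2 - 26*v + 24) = (v + 2)/(v^2 - 5*v + 4)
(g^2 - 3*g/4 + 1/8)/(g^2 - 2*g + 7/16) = 2*(2*g - 1)/(4*g - 7)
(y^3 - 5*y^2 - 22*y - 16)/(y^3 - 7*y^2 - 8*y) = (y + 2)/y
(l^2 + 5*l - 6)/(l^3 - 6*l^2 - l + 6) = (l + 6)/(l^2 - 5*l - 6)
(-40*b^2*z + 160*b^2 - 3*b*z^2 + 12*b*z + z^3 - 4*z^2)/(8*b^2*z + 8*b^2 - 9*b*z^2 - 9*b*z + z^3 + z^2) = (5*b*z - 20*b + z^2 - 4*z)/(-b*z - b + z^2 + z)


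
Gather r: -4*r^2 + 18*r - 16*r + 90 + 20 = -4*r^2 + 2*r + 110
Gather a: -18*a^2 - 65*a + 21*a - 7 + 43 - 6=-18*a^2 - 44*a + 30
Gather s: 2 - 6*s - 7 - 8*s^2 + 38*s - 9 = -8*s^2 + 32*s - 14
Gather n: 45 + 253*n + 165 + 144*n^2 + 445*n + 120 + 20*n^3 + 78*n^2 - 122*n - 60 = 20*n^3 + 222*n^2 + 576*n + 270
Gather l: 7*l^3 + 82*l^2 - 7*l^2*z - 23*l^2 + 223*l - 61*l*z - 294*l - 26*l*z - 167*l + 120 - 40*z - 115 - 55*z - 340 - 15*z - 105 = 7*l^3 + l^2*(59 - 7*z) + l*(-87*z - 238) - 110*z - 440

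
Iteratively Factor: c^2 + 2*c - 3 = (c + 3)*(c - 1)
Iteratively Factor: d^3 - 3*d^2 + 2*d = (d)*(d^2 - 3*d + 2) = d*(d - 2)*(d - 1)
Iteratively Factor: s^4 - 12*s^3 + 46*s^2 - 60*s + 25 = (s - 5)*(s^3 - 7*s^2 + 11*s - 5) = (s - 5)*(s - 1)*(s^2 - 6*s + 5) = (s - 5)^2*(s - 1)*(s - 1)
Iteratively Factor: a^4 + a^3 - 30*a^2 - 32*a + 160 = (a + 4)*(a^3 - 3*a^2 - 18*a + 40) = (a - 5)*(a + 4)*(a^2 + 2*a - 8) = (a - 5)*(a + 4)^2*(a - 2)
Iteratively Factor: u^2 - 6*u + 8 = (u - 4)*(u - 2)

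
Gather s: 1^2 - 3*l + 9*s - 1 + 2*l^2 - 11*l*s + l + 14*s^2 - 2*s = 2*l^2 - 2*l + 14*s^2 + s*(7 - 11*l)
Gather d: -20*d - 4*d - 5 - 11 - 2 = -24*d - 18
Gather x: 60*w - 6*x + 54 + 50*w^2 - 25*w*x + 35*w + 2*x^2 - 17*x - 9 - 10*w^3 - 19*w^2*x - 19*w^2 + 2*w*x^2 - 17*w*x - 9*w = -10*w^3 + 31*w^2 + 86*w + x^2*(2*w + 2) + x*(-19*w^2 - 42*w - 23) + 45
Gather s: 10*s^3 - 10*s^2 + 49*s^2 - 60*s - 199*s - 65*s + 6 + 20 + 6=10*s^3 + 39*s^2 - 324*s + 32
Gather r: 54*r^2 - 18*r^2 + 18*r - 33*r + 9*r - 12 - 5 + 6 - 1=36*r^2 - 6*r - 12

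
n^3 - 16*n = n*(n - 4)*(n + 4)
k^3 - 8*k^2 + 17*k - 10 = (k - 5)*(k - 2)*(k - 1)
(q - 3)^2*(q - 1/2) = q^3 - 13*q^2/2 + 12*q - 9/2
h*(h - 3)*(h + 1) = h^3 - 2*h^2 - 3*h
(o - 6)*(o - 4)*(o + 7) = o^3 - 3*o^2 - 46*o + 168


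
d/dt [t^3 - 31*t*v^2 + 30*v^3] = 3*t^2 - 31*v^2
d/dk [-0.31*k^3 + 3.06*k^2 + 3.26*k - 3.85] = -0.93*k^2 + 6.12*k + 3.26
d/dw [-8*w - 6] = -8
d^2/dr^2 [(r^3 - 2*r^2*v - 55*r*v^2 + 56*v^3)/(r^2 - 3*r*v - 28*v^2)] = v^2*(-48*r^3 + 504*r^2*v - 5544*r*v^2 + 10248*v^3)/(r^6 - 9*r^5*v - 57*r^4*v^2 + 477*r^3*v^3 + 1596*r^2*v^4 - 7056*r*v^5 - 21952*v^6)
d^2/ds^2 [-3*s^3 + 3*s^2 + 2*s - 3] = 6 - 18*s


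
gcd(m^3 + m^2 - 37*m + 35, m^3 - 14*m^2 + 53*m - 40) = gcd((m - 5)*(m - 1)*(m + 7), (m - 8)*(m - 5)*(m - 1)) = m^2 - 6*m + 5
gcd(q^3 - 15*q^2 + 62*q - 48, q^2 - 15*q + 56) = q - 8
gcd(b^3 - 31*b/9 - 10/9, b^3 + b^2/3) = b + 1/3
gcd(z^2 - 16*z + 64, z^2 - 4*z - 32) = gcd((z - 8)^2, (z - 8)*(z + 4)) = z - 8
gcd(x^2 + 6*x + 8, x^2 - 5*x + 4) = 1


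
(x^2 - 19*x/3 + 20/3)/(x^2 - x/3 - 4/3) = (x - 5)/(x + 1)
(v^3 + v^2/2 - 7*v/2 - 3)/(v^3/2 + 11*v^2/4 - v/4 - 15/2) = 2*(2*v^3 + v^2 - 7*v - 6)/(2*v^3 + 11*v^2 - v - 30)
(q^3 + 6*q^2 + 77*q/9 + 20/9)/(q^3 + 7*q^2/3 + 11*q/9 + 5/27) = 3*(q + 4)/(3*q + 1)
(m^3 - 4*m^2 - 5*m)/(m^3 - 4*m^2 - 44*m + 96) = m*(m^2 - 4*m - 5)/(m^3 - 4*m^2 - 44*m + 96)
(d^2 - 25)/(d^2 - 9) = (d^2 - 25)/(d^2 - 9)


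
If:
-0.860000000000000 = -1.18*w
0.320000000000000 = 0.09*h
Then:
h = 3.56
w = 0.73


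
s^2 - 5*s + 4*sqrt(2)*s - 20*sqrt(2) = (s - 5)*(s + 4*sqrt(2))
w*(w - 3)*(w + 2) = w^3 - w^2 - 6*w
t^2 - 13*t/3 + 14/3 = (t - 7/3)*(t - 2)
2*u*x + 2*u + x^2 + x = (2*u + x)*(x + 1)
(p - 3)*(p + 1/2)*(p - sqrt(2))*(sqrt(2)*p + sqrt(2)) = sqrt(2)*p^4 - 3*sqrt(2)*p^3/2 - 2*p^3 - 4*sqrt(2)*p^2 + 3*p^2 - 3*sqrt(2)*p/2 + 8*p + 3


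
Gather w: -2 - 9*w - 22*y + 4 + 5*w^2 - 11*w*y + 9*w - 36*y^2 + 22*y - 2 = 5*w^2 - 11*w*y - 36*y^2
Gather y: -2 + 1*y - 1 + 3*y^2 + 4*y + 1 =3*y^2 + 5*y - 2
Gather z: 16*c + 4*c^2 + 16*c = 4*c^2 + 32*c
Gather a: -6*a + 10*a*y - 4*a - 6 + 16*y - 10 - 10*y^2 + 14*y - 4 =a*(10*y - 10) - 10*y^2 + 30*y - 20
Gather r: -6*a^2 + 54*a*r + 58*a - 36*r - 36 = -6*a^2 + 58*a + r*(54*a - 36) - 36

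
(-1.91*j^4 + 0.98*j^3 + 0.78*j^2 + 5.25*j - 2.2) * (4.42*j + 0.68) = -8.4422*j^5 + 3.0328*j^4 + 4.114*j^3 + 23.7354*j^2 - 6.154*j - 1.496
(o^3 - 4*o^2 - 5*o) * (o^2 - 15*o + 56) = o^5 - 19*o^4 + 111*o^3 - 149*o^2 - 280*o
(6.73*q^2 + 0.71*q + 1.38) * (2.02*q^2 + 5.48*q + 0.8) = 13.5946*q^4 + 38.3146*q^3 + 12.0624*q^2 + 8.1304*q + 1.104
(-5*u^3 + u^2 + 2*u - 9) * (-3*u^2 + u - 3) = 15*u^5 - 8*u^4 + 10*u^3 + 26*u^2 - 15*u + 27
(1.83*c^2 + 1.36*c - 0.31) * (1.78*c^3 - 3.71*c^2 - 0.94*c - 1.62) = 3.2574*c^5 - 4.3685*c^4 - 7.3176*c^3 - 3.0929*c^2 - 1.9118*c + 0.5022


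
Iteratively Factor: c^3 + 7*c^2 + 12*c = (c + 4)*(c^2 + 3*c) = c*(c + 4)*(c + 3)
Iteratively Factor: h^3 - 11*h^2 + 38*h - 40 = (h - 2)*(h^2 - 9*h + 20) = (h - 4)*(h - 2)*(h - 5)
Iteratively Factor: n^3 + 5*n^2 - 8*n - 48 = (n + 4)*(n^2 + n - 12) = (n - 3)*(n + 4)*(n + 4)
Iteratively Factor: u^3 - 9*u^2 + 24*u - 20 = (u - 5)*(u^2 - 4*u + 4) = (u - 5)*(u - 2)*(u - 2)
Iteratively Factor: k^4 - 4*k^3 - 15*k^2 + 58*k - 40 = (k - 2)*(k^3 - 2*k^2 - 19*k + 20) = (k - 2)*(k + 4)*(k^2 - 6*k + 5) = (k - 2)*(k - 1)*(k + 4)*(k - 5)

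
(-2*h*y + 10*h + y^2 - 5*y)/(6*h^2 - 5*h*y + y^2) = (y - 5)/(-3*h + y)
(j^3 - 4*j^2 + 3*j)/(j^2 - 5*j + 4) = j*(j - 3)/(j - 4)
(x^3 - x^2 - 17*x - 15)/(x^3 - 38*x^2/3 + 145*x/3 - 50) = 3*(x^2 + 4*x + 3)/(3*x^2 - 23*x + 30)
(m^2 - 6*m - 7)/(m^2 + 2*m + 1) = (m - 7)/(m + 1)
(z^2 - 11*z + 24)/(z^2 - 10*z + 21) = (z - 8)/(z - 7)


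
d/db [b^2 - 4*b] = 2*b - 4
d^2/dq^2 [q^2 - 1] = 2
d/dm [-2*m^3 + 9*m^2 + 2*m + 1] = -6*m^2 + 18*m + 2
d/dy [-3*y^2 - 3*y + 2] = -6*y - 3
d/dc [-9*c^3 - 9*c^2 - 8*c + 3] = -27*c^2 - 18*c - 8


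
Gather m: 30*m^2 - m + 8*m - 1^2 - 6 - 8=30*m^2 + 7*m - 15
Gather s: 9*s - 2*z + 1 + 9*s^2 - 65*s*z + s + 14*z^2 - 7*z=9*s^2 + s*(10 - 65*z) + 14*z^2 - 9*z + 1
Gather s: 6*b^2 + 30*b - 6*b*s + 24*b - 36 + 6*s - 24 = 6*b^2 + 54*b + s*(6 - 6*b) - 60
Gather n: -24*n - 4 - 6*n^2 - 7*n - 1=-6*n^2 - 31*n - 5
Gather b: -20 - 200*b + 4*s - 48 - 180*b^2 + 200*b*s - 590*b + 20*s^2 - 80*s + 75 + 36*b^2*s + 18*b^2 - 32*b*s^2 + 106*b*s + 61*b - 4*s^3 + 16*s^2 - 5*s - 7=b^2*(36*s - 162) + b*(-32*s^2 + 306*s - 729) - 4*s^3 + 36*s^2 - 81*s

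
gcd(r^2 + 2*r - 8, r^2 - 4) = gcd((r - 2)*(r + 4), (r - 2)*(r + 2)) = r - 2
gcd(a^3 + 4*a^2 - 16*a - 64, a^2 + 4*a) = a + 4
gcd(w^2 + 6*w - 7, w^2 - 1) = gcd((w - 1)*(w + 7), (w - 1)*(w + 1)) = w - 1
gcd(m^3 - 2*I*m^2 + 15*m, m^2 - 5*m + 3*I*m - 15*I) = m + 3*I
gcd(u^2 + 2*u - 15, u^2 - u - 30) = u + 5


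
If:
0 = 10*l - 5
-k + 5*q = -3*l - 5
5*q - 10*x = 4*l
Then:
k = 10*x + 17/2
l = 1/2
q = 2*x + 2/5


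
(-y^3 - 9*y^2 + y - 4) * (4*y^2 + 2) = -4*y^5 - 36*y^4 + 2*y^3 - 34*y^2 + 2*y - 8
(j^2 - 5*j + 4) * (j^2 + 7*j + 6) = j^4 + 2*j^3 - 25*j^2 - 2*j + 24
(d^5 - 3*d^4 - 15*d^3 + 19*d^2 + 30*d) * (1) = d^5 - 3*d^4 - 15*d^3 + 19*d^2 + 30*d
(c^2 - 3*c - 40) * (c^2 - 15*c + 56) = c^4 - 18*c^3 + 61*c^2 + 432*c - 2240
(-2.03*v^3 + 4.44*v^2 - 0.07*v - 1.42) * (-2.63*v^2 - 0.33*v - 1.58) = 5.3389*v^5 - 11.0073*v^4 + 1.9263*v^3 - 3.2575*v^2 + 0.5792*v + 2.2436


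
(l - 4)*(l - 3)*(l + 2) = l^3 - 5*l^2 - 2*l + 24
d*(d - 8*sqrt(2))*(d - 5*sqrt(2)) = d^3 - 13*sqrt(2)*d^2 + 80*d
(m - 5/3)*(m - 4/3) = m^2 - 3*m + 20/9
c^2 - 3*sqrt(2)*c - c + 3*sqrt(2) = (c - 1)*(c - 3*sqrt(2))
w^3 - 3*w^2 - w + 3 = (w - 3)*(w - 1)*(w + 1)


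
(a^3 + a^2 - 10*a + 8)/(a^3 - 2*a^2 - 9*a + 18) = (a^2 + 3*a - 4)/(a^2 - 9)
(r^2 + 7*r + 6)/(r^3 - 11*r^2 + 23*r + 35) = (r + 6)/(r^2 - 12*r + 35)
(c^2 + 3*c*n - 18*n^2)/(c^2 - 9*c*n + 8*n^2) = (c^2 + 3*c*n - 18*n^2)/(c^2 - 9*c*n + 8*n^2)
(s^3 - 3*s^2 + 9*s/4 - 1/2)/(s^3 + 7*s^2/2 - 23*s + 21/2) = (s^2 - 5*s/2 + 1)/(s^2 + 4*s - 21)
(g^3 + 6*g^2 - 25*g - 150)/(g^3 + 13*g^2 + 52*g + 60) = (g - 5)/(g + 2)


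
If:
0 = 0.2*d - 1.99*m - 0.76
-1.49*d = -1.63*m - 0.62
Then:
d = -0.00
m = -0.38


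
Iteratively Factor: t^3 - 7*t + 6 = (t + 3)*(t^2 - 3*t + 2) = (t - 2)*(t + 3)*(t - 1)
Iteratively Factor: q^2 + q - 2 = (q + 2)*(q - 1)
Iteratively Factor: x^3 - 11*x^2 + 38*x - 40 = (x - 4)*(x^2 - 7*x + 10) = (x - 5)*(x - 4)*(x - 2)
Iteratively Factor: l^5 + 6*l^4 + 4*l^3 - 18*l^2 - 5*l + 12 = (l - 1)*(l^4 + 7*l^3 + 11*l^2 - 7*l - 12) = (l - 1)*(l + 1)*(l^3 + 6*l^2 + 5*l - 12) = (l - 1)^2*(l + 1)*(l^2 + 7*l + 12) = (l - 1)^2*(l + 1)*(l + 3)*(l + 4)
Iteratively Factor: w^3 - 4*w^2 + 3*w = (w)*(w^2 - 4*w + 3) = w*(w - 1)*(w - 3)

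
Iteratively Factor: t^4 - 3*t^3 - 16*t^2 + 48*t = (t - 4)*(t^3 + t^2 - 12*t) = t*(t - 4)*(t^2 + t - 12) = t*(t - 4)*(t + 4)*(t - 3)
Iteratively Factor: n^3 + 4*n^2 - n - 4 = (n + 1)*(n^2 + 3*n - 4) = (n - 1)*(n + 1)*(n + 4)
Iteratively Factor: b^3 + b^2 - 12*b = (b - 3)*(b^2 + 4*b) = (b - 3)*(b + 4)*(b)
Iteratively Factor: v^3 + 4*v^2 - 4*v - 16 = (v + 2)*(v^2 + 2*v - 8) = (v - 2)*(v + 2)*(v + 4)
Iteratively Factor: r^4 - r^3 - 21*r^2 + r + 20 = (r - 5)*(r^3 + 4*r^2 - r - 4) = (r - 5)*(r - 1)*(r^2 + 5*r + 4) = (r - 5)*(r - 1)*(r + 1)*(r + 4)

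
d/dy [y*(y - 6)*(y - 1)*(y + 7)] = 4*y^3 - 86*y + 42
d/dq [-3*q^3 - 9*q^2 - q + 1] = -9*q^2 - 18*q - 1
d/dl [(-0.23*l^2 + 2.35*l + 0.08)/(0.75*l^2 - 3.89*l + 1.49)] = (-0.8678*l^2 - 0.805399999999999*l + 3.8127)/(0.5625*l^4 - 5.835*l^3 + 17.3671*l^2 - 11.5922*l + 2.2201)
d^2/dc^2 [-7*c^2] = -14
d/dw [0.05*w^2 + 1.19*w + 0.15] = 0.1*w + 1.19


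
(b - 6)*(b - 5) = b^2 - 11*b + 30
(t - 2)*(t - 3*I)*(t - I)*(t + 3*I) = t^4 - 2*t^3 - I*t^3 + 9*t^2 + 2*I*t^2 - 18*t - 9*I*t + 18*I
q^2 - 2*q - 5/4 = (q - 5/2)*(q + 1/2)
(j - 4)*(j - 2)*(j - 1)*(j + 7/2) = j^4 - 7*j^3/2 - 21*j^2/2 + 41*j - 28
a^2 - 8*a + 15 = (a - 5)*(a - 3)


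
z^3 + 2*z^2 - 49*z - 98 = (z - 7)*(z + 2)*(z + 7)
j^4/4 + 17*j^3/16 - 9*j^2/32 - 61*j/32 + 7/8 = (j/4 + 1)*(j - 1)*(j - 1/2)*(j + 7/4)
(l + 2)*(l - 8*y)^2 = l^3 - 16*l^2*y + 2*l^2 + 64*l*y^2 - 32*l*y + 128*y^2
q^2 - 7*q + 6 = (q - 6)*(q - 1)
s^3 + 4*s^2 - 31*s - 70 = (s - 5)*(s + 2)*(s + 7)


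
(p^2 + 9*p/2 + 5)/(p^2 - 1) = (p^2 + 9*p/2 + 5)/(p^2 - 1)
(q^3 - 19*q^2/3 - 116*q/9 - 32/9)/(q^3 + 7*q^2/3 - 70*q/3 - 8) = (3*q^2 - 20*q - 32)/(3*(q^2 + 2*q - 24))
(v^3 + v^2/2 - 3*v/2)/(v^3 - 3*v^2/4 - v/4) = 2*(2*v + 3)/(4*v + 1)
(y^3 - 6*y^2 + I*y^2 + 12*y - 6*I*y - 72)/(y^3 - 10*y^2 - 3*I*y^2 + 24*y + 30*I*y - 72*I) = (y + 4*I)/(y - 4)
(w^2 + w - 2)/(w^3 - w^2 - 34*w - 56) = (w - 1)/(w^2 - 3*w - 28)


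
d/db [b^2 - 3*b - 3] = 2*b - 3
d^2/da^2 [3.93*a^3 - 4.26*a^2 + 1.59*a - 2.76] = 23.58*a - 8.52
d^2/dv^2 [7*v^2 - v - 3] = 14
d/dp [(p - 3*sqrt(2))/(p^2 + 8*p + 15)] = (p^2 + 8*p - 2*(p + 4)*(p - 3*sqrt(2)) + 15)/(p^2 + 8*p + 15)^2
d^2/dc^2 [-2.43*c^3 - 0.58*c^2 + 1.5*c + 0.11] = -14.58*c - 1.16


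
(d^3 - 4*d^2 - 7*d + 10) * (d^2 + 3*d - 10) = d^5 - d^4 - 29*d^3 + 29*d^2 + 100*d - 100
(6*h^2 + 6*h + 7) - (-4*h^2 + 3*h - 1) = 10*h^2 + 3*h + 8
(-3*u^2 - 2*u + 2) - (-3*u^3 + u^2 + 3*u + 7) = 3*u^3 - 4*u^2 - 5*u - 5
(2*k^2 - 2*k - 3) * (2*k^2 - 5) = 4*k^4 - 4*k^3 - 16*k^2 + 10*k + 15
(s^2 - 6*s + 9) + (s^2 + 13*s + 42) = 2*s^2 + 7*s + 51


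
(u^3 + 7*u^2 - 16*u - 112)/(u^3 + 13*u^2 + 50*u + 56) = (u - 4)/(u + 2)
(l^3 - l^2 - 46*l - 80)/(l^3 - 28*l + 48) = (l^3 - l^2 - 46*l - 80)/(l^3 - 28*l + 48)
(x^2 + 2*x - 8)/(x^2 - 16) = (x - 2)/(x - 4)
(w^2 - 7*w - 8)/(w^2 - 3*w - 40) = (w + 1)/(w + 5)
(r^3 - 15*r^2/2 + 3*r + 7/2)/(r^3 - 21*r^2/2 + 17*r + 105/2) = (2*r^2 - r - 1)/(2*r^2 - 7*r - 15)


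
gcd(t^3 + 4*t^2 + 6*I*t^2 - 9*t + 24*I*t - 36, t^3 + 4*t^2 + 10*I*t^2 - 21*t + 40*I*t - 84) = t^2 + t*(4 + 3*I) + 12*I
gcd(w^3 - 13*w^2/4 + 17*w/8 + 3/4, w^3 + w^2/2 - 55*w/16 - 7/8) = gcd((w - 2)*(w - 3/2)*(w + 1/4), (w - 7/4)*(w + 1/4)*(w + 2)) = w + 1/4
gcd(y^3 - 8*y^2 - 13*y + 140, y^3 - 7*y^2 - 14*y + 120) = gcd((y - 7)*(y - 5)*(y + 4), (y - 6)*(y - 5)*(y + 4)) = y^2 - y - 20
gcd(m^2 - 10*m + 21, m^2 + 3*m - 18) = m - 3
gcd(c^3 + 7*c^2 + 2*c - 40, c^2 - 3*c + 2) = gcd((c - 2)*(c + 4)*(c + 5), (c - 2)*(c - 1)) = c - 2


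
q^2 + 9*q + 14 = (q + 2)*(q + 7)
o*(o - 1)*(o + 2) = o^3 + o^2 - 2*o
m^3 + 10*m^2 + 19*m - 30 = (m - 1)*(m + 5)*(m + 6)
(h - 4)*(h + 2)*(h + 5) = h^3 + 3*h^2 - 18*h - 40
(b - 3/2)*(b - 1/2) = b^2 - 2*b + 3/4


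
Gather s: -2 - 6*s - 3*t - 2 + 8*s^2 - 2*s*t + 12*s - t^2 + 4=8*s^2 + s*(6 - 2*t) - t^2 - 3*t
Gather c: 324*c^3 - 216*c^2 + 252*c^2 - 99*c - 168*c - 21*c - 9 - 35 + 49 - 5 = 324*c^3 + 36*c^2 - 288*c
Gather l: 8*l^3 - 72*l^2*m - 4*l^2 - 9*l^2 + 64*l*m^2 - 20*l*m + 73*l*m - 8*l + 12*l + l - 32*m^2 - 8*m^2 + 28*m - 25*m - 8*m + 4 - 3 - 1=8*l^3 + l^2*(-72*m - 13) + l*(64*m^2 + 53*m + 5) - 40*m^2 - 5*m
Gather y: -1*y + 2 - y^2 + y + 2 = 4 - y^2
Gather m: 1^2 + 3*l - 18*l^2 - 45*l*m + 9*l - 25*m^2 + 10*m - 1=-18*l^2 + 12*l - 25*m^2 + m*(10 - 45*l)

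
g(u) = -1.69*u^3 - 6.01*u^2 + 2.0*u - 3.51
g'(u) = -5.07*u^2 - 12.02*u + 2.0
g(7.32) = -973.76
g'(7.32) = -357.65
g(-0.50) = -5.80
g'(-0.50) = 6.74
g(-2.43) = -19.61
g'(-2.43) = 1.27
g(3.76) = -170.79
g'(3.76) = -114.87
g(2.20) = -46.19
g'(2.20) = -48.98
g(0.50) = -4.22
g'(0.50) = -5.28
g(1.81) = -29.60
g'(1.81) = -36.37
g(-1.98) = -17.91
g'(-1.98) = 5.92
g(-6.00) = 133.17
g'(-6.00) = -108.40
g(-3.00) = -17.97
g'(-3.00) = -7.57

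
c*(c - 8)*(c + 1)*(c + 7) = c^4 - 57*c^2 - 56*c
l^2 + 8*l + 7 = (l + 1)*(l + 7)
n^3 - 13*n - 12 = (n - 4)*(n + 1)*(n + 3)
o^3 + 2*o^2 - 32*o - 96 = (o - 6)*(o + 4)^2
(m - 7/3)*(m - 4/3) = m^2 - 11*m/3 + 28/9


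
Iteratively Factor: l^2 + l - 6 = (l - 2)*(l + 3)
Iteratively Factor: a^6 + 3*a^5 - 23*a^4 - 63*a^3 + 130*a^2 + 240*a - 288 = (a + 4)*(a^5 - a^4 - 19*a^3 + 13*a^2 + 78*a - 72) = (a - 2)*(a + 4)*(a^4 + a^3 - 17*a^2 - 21*a + 36) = (a - 2)*(a + 3)*(a + 4)*(a^3 - 2*a^2 - 11*a + 12) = (a - 4)*(a - 2)*(a + 3)*(a + 4)*(a^2 + 2*a - 3) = (a - 4)*(a - 2)*(a + 3)^2*(a + 4)*(a - 1)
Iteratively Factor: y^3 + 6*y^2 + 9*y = (y + 3)*(y^2 + 3*y) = y*(y + 3)*(y + 3)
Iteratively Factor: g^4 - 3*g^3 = (g)*(g^3 - 3*g^2) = g^2*(g^2 - 3*g) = g^2*(g - 3)*(g)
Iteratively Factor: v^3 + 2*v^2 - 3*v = (v - 1)*(v^2 + 3*v) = v*(v - 1)*(v + 3)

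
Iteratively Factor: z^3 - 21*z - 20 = (z - 5)*(z^2 + 5*z + 4) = (z - 5)*(z + 4)*(z + 1)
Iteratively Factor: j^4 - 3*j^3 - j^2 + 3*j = (j)*(j^3 - 3*j^2 - j + 3) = j*(j - 3)*(j^2 - 1) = j*(j - 3)*(j + 1)*(j - 1)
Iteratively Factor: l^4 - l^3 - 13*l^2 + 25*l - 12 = (l - 3)*(l^3 + 2*l^2 - 7*l + 4) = (l - 3)*(l - 1)*(l^2 + 3*l - 4) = (l - 3)*(l - 1)^2*(l + 4)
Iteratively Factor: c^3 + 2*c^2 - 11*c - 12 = (c - 3)*(c^2 + 5*c + 4) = (c - 3)*(c + 1)*(c + 4)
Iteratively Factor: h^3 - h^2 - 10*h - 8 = (h + 1)*(h^2 - 2*h - 8) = (h + 1)*(h + 2)*(h - 4)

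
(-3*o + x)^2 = 9*o^2 - 6*o*x + x^2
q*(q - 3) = q^2 - 3*q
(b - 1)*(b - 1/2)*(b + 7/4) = b^3 + b^2/4 - 17*b/8 + 7/8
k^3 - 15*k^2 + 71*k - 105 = (k - 7)*(k - 5)*(k - 3)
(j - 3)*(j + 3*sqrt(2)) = j^2 - 3*j + 3*sqrt(2)*j - 9*sqrt(2)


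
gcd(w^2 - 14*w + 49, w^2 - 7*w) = w - 7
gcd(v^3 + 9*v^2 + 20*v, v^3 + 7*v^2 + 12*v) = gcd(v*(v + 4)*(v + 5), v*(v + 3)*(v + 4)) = v^2 + 4*v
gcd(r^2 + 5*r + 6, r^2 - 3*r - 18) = r + 3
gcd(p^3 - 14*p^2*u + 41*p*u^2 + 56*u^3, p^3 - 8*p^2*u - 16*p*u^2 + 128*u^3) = p - 8*u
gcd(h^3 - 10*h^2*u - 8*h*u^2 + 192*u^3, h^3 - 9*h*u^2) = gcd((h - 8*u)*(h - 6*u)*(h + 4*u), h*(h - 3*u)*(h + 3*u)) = 1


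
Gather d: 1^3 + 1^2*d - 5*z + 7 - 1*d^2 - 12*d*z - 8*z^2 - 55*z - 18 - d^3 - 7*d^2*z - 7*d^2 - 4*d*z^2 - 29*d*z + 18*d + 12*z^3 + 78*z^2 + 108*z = -d^3 + d^2*(-7*z - 8) + d*(-4*z^2 - 41*z + 19) + 12*z^3 + 70*z^2 + 48*z - 10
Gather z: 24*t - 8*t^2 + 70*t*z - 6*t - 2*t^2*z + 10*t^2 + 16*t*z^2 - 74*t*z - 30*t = 2*t^2 + 16*t*z^2 - 12*t + z*(-2*t^2 - 4*t)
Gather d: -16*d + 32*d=16*d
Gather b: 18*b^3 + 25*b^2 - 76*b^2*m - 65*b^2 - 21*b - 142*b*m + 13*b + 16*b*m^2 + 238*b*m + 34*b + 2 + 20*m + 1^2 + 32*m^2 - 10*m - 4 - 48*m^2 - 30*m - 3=18*b^3 + b^2*(-76*m - 40) + b*(16*m^2 + 96*m + 26) - 16*m^2 - 20*m - 4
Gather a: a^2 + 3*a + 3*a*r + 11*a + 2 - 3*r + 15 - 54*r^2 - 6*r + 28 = a^2 + a*(3*r + 14) - 54*r^2 - 9*r + 45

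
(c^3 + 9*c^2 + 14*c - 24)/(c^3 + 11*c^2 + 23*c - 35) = (c^2 + 10*c + 24)/(c^2 + 12*c + 35)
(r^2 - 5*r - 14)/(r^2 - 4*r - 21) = (r + 2)/(r + 3)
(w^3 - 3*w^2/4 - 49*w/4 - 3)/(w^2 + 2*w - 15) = (4*w^3 - 3*w^2 - 49*w - 12)/(4*(w^2 + 2*w - 15))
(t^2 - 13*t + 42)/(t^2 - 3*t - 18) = (t - 7)/(t + 3)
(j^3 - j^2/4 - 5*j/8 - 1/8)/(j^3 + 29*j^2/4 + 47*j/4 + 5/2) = (2*j^2 - j - 1)/(2*(j^2 + 7*j + 10))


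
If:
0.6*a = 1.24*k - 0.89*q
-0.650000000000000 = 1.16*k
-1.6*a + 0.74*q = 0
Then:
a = -0.28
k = -0.56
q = -0.60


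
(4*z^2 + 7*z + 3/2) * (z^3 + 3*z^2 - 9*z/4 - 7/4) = 4*z^5 + 19*z^4 + 27*z^3/2 - 73*z^2/4 - 125*z/8 - 21/8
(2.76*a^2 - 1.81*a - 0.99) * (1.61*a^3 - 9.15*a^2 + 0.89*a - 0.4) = 4.4436*a^5 - 28.1681*a^4 + 17.424*a^3 + 6.3436*a^2 - 0.1571*a + 0.396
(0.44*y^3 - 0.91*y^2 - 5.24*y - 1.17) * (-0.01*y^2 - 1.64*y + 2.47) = -0.0044*y^5 - 0.7125*y^4 + 2.6316*y^3 + 6.3576*y^2 - 11.024*y - 2.8899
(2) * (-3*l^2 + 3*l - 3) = -6*l^2 + 6*l - 6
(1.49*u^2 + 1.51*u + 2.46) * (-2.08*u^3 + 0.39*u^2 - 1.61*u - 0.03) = -3.0992*u^5 - 2.5597*u^4 - 6.9268*u^3 - 1.5164*u^2 - 4.0059*u - 0.0738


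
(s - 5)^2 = s^2 - 10*s + 25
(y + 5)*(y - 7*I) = y^2 + 5*y - 7*I*y - 35*I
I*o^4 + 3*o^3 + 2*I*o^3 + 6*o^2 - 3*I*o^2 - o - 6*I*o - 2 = (o + 2)*(o - I)^2*(I*o + 1)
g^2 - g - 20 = (g - 5)*(g + 4)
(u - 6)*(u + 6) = u^2 - 36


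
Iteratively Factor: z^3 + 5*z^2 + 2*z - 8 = (z + 2)*(z^2 + 3*z - 4) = (z - 1)*(z + 2)*(z + 4)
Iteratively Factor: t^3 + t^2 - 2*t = (t - 1)*(t^2 + 2*t) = (t - 1)*(t + 2)*(t)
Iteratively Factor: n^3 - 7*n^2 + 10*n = (n - 5)*(n^2 - 2*n) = (n - 5)*(n - 2)*(n)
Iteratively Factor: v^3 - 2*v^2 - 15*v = (v - 5)*(v^2 + 3*v) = (v - 5)*(v + 3)*(v)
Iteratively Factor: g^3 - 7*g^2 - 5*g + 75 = (g + 3)*(g^2 - 10*g + 25) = (g - 5)*(g + 3)*(g - 5)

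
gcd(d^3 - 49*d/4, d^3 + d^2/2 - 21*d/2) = d^2 + 7*d/2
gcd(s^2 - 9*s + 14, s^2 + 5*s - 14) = s - 2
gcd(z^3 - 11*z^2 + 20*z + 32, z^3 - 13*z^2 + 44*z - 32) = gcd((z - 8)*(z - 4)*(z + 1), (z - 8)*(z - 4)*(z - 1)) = z^2 - 12*z + 32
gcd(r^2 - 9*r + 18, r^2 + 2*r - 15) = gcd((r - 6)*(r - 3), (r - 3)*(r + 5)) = r - 3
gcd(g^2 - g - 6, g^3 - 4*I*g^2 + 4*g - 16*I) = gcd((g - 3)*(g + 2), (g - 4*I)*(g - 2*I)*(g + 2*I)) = 1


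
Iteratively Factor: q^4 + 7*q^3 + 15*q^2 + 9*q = (q + 3)*(q^3 + 4*q^2 + 3*q) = (q + 1)*(q + 3)*(q^2 + 3*q) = q*(q + 1)*(q + 3)*(q + 3)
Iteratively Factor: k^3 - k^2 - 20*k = (k)*(k^2 - k - 20) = k*(k - 5)*(k + 4)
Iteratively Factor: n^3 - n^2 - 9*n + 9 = (n - 1)*(n^2 - 9) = (n - 3)*(n - 1)*(n + 3)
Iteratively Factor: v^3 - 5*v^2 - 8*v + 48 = (v - 4)*(v^2 - v - 12) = (v - 4)*(v + 3)*(v - 4)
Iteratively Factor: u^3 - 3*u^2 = (u)*(u^2 - 3*u) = u^2*(u - 3)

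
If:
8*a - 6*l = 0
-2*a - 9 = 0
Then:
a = -9/2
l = -6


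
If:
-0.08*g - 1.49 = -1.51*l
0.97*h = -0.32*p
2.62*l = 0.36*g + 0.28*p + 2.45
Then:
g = 0.611676646706587 - 1.26586826347305*p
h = -0.329896907216495*p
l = 1.01916167664671 - 0.067065868263473*p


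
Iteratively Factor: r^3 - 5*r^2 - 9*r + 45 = (r - 3)*(r^2 - 2*r - 15) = (r - 5)*(r - 3)*(r + 3)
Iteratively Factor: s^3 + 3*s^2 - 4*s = (s)*(s^2 + 3*s - 4) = s*(s + 4)*(s - 1)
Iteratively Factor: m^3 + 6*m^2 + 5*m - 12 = (m + 3)*(m^2 + 3*m - 4) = (m + 3)*(m + 4)*(m - 1)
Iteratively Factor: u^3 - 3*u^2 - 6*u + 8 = (u + 2)*(u^2 - 5*u + 4) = (u - 1)*(u + 2)*(u - 4)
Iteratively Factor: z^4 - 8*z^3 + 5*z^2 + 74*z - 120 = (z + 3)*(z^3 - 11*z^2 + 38*z - 40) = (z - 4)*(z + 3)*(z^2 - 7*z + 10) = (z - 5)*(z - 4)*(z + 3)*(z - 2)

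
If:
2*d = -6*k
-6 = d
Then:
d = -6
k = 2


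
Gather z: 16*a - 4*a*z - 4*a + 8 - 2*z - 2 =12*a + z*(-4*a - 2) + 6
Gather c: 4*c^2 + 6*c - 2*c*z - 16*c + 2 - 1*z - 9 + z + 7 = 4*c^2 + c*(-2*z - 10)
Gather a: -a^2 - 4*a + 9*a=-a^2 + 5*a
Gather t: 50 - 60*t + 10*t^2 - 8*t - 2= 10*t^2 - 68*t + 48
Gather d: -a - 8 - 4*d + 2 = -a - 4*d - 6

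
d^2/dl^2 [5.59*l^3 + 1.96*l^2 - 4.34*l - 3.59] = 33.54*l + 3.92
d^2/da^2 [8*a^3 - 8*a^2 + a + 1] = 48*a - 16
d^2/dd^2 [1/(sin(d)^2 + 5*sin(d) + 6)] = (-4*sin(d)^4 - 15*sin(d)^3 + 5*sin(d)^2 + 60*sin(d) + 38)/(sin(d)^2 + 5*sin(d) + 6)^3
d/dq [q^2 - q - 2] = 2*q - 1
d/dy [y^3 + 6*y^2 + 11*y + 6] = 3*y^2 + 12*y + 11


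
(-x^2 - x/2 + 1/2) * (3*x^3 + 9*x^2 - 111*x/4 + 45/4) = -3*x^5 - 21*x^4/2 + 99*x^3/4 + 57*x^2/8 - 39*x/2 + 45/8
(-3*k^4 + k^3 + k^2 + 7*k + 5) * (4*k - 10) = -12*k^5 + 34*k^4 - 6*k^3 + 18*k^2 - 50*k - 50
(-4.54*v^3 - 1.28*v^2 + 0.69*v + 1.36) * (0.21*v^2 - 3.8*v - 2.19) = -0.9534*v^5 + 16.9832*v^4 + 14.9515*v^3 + 0.4668*v^2 - 6.6791*v - 2.9784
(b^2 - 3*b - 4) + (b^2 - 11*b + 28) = 2*b^2 - 14*b + 24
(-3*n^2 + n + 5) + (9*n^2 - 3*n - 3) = 6*n^2 - 2*n + 2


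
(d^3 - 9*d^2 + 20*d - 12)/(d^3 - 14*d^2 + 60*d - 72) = (d - 1)/(d - 6)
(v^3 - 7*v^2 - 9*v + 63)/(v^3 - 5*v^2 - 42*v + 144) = (v^2 - 4*v - 21)/(v^2 - 2*v - 48)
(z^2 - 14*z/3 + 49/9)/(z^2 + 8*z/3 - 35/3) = (z - 7/3)/(z + 5)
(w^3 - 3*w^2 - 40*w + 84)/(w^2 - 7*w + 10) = (w^2 - w - 42)/(w - 5)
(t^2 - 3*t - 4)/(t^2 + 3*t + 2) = (t - 4)/(t + 2)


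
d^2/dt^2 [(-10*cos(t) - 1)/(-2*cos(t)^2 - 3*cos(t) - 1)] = (-360*sin(t)^4*cos(t) + 44*sin(t)^4 - 141*sin(t)^2 + 131*cos(t)/2 - 69*cos(3*t)/2 + 20*cos(5*t) + 51)/(-2*sin(t)^2 + 3*cos(t) + 3)^3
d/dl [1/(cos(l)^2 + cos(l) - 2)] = (2*cos(l) + 1)*sin(l)/(cos(l)^2 + cos(l) - 2)^2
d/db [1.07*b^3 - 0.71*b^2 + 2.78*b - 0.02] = 3.21*b^2 - 1.42*b + 2.78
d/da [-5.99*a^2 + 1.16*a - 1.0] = 1.16 - 11.98*a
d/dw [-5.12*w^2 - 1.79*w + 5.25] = -10.24*w - 1.79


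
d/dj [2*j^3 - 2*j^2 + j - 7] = 6*j^2 - 4*j + 1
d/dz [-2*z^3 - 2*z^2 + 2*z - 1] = -6*z^2 - 4*z + 2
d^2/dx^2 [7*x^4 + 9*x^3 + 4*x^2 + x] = 84*x^2 + 54*x + 8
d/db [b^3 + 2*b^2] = b*(3*b + 4)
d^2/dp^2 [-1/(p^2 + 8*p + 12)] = 2*(p^2 + 8*p - 4*(p + 4)^2 + 12)/(p^2 + 8*p + 12)^3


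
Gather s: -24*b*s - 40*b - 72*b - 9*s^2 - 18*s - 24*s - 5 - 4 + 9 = -112*b - 9*s^2 + s*(-24*b - 42)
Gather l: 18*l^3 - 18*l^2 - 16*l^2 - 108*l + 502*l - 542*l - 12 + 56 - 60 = 18*l^3 - 34*l^2 - 148*l - 16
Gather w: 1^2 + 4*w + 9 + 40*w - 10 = 44*w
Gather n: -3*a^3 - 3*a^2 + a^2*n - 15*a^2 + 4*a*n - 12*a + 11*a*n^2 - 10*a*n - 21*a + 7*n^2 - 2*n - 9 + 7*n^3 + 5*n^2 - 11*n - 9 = -3*a^3 - 18*a^2 - 33*a + 7*n^3 + n^2*(11*a + 12) + n*(a^2 - 6*a - 13) - 18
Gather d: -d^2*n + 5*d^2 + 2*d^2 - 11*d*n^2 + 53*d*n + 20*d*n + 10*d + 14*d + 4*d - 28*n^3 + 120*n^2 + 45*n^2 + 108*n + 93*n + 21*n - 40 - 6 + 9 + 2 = d^2*(7 - n) + d*(-11*n^2 + 73*n + 28) - 28*n^3 + 165*n^2 + 222*n - 35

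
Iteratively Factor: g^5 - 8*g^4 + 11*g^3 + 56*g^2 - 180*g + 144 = (g + 3)*(g^4 - 11*g^3 + 44*g^2 - 76*g + 48) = (g - 2)*(g + 3)*(g^3 - 9*g^2 + 26*g - 24) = (g - 4)*(g - 2)*(g + 3)*(g^2 - 5*g + 6) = (g - 4)*(g - 2)^2*(g + 3)*(g - 3)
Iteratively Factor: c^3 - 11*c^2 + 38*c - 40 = (c - 2)*(c^2 - 9*c + 20) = (c - 5)*(c - 2)*(c - 4)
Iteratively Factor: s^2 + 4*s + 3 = (s + 3)*(s + 1)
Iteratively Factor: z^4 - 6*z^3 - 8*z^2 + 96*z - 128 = (z - 2)*(z^3 - 4*z^2 - 16*z + 64) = (z - 4)*(z - 2)*(z^2 - 16) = (z - 4)^2*(z - 2)*(z + 4)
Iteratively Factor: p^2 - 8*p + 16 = (p - 4)*(p - 4)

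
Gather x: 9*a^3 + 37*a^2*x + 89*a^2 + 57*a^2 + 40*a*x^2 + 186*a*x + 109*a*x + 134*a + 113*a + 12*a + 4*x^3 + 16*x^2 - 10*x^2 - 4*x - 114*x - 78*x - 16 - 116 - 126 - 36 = 9*a^3 + 146*a^2 + 259*a + 4*x^3 + x^2*(40*a + 6) + x*(37*a^2 + 295*a - 196) - 294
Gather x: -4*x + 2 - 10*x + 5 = 7 - 14*x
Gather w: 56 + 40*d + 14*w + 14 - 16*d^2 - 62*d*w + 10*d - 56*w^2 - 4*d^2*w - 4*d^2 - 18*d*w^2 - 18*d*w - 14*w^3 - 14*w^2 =-20*d^2 + 50*d - 14*w^3 + w^2*(-18*d - 70) + w*(-4*d^2 - 80*d + 14) + 70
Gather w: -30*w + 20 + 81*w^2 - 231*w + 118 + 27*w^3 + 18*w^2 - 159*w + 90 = 27*w^3 + 99*w^2 - 420*w + 228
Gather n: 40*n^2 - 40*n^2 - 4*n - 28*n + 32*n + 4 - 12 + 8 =0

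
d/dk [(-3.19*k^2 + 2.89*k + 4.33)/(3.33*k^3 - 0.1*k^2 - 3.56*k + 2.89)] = (10.6227*k^4 - 19.2474*k^3 - 31.6113*k^2 - 17.5722*k + 23.7669)/(11.0889*k^6 - 0.666*k^5 - 23.6996*k^4 + 19.9594*k^3 + 12.0956*k^2 - 20.5768*k + 8.3521)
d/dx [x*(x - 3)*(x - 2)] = 3*x^2 - 10*x + 6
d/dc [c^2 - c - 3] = 2*c - 1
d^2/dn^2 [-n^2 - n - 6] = -2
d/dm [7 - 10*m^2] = -20*m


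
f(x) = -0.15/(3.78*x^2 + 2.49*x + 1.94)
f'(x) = -0.15*(-7.56*x - 2.49)/(3.78*x^2 + 2.49*x + 1.94)^2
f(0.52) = -0.04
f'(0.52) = 0.05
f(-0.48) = -0.09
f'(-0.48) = -0.07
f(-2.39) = -0.01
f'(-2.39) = -0.01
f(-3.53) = -0.00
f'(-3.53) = -0.00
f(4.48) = -0.00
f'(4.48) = 0.00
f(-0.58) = -0.08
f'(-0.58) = -0.09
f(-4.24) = -0.00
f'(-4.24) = -0.00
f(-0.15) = -0.09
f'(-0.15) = 0.07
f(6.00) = -0.00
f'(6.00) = 0.00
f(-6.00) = -0.00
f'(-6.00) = -0.00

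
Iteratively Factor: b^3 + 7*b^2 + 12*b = (b)*(b^2 + 7*b + 12) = b*(b + 4)*(b + 3)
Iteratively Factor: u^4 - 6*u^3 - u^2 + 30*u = (u - 5)*(u^3 - u^2 - 6*u) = (u - 5)*(u + 2)*(u^2 - 3*u) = u*(u - 5)*(u + 2)*(u - 3)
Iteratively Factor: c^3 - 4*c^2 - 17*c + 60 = (c + 4)*(c^2 - 8*c + 15) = (c - 5)*(c + 4)*(c - 3)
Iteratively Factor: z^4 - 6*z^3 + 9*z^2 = (z - 3)*(z^3 - 3*z^2) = z*(z - 3)*(z^2 - 3*z) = z*(z - 3)^2*(z)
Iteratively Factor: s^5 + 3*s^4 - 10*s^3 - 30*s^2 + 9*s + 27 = (s + 3)*(s^4 - 10*s^2 + 9) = (s - 3)*(s + 3)*(s^3 + 3*s^2 - s - 3) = (s - 3)*(s - 1)*(s + 3)*(s^2 + 4*s + 3) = (s - 3)*(s - 1)*(s + 3)^2*(s + 1)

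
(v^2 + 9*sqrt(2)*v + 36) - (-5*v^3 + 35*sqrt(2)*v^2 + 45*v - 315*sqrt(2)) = 5*v^3 - 35*sqrt(2)*v^2 + v^2 - 45*v + 9*sqrt(2)*v + 36 + 315*sqrt(2)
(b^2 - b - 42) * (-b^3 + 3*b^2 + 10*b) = -b^5 + 4*b^4 + 49*b^3 - 136*b^2 - 420*b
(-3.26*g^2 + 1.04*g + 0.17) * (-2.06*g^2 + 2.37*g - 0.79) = 6.7156*g^4 - 9.8686*g^3 + 4.69*g^2 - 0.4187*g - 0.1343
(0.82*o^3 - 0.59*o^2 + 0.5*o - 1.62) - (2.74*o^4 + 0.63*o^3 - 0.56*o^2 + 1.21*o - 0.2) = -2.74*o^4 + 0.19*o^3 - 0.0299999999999999*o^2 - 0.71*o - 1.42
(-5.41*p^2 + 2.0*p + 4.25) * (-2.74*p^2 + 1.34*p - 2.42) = 14.8234*p^4 - 12.7294*p^3 + 4.1272*p^2 + 0.855*p - 10.285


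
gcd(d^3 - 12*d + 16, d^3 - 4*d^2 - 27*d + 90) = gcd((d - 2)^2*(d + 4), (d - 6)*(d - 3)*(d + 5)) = 1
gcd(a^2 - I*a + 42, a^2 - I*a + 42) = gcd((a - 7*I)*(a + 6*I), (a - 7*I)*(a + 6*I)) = a^2 - I*a + 42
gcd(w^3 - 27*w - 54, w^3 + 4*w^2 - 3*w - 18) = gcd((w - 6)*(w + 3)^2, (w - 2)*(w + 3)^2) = w^2 + 6*w + 9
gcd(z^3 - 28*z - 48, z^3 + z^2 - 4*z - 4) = z + 2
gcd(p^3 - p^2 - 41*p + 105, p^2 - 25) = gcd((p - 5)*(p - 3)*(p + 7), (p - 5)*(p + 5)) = p - 5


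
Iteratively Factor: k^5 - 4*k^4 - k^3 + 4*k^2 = (k)*(k^4 - 4*k^3 - k^2 + 4*k) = k*(k - 4)*(k^3 - k) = k*(k - 4)*(k + 1)*(k^2 - k) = k*(k - 4)*(k - 1)*(k + 1)*(k)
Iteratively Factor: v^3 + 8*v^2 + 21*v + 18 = (v + 2)*(v^2 + 6*v + 9) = (v + 2)*(v + 3)*(v + 3)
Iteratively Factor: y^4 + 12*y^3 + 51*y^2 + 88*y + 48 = (y + 3)*(y^3 + 9*y^2 + 24*y + 16) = (y + 3)*(y + 4)*(y^2 + 5*y + 4) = (y + 1)*(y + 3)*(y + 4)*(y + 4)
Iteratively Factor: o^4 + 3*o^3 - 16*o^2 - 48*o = (o - 4)*(o^3 + 7*o^2 + 12*o) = (o - 4)*(o + 4)*(o^2 + 3*o) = o*(o - 4)*(o + 4)*(o + 3)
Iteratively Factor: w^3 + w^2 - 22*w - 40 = (w - 5)*(w^2 + 6*w + 8) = (w - 5)*(w + 4)*(w + 2)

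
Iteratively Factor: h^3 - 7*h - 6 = (h + 2)*(h^2 - 2*h - 3) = (h + 1)*(h + 2)*(h - 3)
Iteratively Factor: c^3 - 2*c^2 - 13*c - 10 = (c + 2)*(c^2 - 4*c - 5) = (c - 5)*(c + 2)*(c + 1)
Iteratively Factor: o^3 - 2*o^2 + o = (o - 1)*(o^2 - o) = o*(o - 1)*(o - 1)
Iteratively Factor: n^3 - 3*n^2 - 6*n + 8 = (n - 1)*(n^2 - 2*n - 8) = (n - 4)*(n - 1)*(n + 2)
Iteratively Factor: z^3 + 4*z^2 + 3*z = (z + 1)*(z^2 + 3*z) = z*(z + 1)*(z + 3)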